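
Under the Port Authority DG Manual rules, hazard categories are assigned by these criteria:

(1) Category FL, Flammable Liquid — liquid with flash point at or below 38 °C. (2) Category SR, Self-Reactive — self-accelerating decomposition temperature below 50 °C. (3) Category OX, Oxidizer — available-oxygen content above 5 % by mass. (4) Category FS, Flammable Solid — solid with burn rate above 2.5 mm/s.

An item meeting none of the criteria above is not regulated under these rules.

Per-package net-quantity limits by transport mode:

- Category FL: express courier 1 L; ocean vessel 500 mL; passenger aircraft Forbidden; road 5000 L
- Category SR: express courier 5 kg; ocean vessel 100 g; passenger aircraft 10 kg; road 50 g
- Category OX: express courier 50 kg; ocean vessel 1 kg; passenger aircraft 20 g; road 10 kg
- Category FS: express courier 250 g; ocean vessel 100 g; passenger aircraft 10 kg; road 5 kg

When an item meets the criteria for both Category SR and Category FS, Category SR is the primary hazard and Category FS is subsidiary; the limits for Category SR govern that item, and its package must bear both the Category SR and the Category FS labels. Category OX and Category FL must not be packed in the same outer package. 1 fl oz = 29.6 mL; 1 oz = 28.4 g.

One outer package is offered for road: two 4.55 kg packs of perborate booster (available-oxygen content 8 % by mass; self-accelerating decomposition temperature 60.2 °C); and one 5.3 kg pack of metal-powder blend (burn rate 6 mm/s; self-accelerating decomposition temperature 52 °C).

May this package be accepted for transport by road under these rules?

Available-oxygen content 8 % by mass meets the Category OX criterion (Oxidizer), so the perborate booster is Category OX.
The metal-powder blend has burn rate 6 mm/s, which is > 2.5 mm/s, so it is Category FS (Flammable Solid).
Category FS quantity: 5.3 kg.
That exceeds the Category FS road limit of 5 kg.
Category OX quantity: two 4.55 kg packs = 9.1 kg.
9.1 kg is within the road limit of 10 kg for Category OX.
The segregation rule (Category OX with Category FL) does not apply to Category FS with Category OX.

No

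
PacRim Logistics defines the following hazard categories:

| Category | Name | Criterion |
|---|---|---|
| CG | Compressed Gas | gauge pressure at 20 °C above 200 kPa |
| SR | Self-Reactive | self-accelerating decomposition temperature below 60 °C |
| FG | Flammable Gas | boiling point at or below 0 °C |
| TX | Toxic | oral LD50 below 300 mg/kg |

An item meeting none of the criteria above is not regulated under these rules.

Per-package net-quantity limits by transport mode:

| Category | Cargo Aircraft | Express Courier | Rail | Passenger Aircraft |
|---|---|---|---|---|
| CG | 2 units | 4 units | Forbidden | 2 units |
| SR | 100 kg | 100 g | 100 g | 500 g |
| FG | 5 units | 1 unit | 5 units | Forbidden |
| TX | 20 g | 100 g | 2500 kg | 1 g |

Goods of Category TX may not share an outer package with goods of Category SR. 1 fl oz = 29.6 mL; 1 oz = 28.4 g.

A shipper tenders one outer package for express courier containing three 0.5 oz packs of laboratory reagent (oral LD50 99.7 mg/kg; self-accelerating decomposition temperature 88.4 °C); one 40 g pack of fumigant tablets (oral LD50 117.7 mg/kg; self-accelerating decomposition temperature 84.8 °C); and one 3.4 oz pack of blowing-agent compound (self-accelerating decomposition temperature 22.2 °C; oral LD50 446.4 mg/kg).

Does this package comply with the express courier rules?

The laboratory reagent has oral LD50 99.7 mg/kg, which is < 300 mg/kg, so it is Category TX (Toxic).
With oral LD50 117.7 mg/kg (< 300 mg/kg), the fumigant tablets fall in Category TX.
The blowing-agent compound has self-accelerating decomposition temperature 22.2 °C, which is < 60 °C, so it is Category SR (Self-Reactive).
Total Category TX: (three 0.5 oz packs = 42.6 g) + 40 g = 82.6 g.
That is within the Category TX express courier limit of 100 g.
Category SR quantity: one 3.4 oz pack = 96.56 g.
96.56 g is within the express courier limit of 100 g for Category SR.
Category TX and Category SR may not share an outer package.

No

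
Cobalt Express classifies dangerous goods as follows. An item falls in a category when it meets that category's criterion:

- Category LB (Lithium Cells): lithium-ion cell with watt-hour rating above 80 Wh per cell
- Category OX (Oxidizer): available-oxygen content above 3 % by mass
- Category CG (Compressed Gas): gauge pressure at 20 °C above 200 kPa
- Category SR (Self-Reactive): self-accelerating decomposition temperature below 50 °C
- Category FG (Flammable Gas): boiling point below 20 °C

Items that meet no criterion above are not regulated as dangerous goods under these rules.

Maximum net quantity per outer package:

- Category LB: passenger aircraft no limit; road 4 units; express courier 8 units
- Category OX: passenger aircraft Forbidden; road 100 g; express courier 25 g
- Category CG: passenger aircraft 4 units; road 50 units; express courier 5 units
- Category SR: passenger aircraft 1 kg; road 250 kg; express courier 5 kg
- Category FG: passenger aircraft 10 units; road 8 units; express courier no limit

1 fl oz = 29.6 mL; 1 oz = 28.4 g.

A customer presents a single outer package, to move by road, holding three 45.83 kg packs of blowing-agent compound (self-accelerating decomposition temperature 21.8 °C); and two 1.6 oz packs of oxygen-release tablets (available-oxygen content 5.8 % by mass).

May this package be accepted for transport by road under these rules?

Yes

With self-accelerating decomposition temperature 21.8 °C (< 50 °C), the blowing-agent compound falls in Category SR.
With available-oxygen content 5.8 % by mass (> 3 % by mass), the oxygen-release tablets fall in Category OX.
Category SR quantity: three 45.83 kg packs = 137.49 kg.
137.49 kg is within the road limit of 250 kg for Category SR.
Category OX quantity: two 1.6 oz packs = 90.88 g.
That is within the Category OX road limit of 100 g.
Every hazard category is within its road limit and no segregation rule is violated.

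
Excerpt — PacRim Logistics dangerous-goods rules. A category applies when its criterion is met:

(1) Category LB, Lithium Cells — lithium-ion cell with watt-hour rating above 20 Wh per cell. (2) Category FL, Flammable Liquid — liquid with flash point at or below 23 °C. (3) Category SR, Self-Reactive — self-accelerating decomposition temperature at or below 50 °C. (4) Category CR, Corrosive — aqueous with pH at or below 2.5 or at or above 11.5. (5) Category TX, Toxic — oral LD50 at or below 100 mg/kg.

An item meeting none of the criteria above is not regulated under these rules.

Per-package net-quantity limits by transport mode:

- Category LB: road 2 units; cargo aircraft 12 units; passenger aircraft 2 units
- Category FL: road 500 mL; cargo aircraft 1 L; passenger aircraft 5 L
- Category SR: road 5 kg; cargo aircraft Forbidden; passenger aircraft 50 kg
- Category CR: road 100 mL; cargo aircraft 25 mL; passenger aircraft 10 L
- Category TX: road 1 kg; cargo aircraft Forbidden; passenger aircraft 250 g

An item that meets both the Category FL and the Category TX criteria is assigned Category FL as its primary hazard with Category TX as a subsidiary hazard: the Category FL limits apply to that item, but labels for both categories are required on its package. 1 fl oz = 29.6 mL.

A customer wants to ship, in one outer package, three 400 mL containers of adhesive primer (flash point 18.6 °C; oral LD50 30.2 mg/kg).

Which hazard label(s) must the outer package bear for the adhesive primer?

Category FL and TX

The adhesive primer has flash point 18.6 °C, which is ≤ 23 °C, so it is Category FL (Flammable Liquid).
Adhesive primer: oral LD50 30.2 mg/kg ≤ 100 mg/kg → Category TX (Toxic).
By the precedence rule Category FL is primary and Category TX is subsidiary, and that rule requires both labels on the package.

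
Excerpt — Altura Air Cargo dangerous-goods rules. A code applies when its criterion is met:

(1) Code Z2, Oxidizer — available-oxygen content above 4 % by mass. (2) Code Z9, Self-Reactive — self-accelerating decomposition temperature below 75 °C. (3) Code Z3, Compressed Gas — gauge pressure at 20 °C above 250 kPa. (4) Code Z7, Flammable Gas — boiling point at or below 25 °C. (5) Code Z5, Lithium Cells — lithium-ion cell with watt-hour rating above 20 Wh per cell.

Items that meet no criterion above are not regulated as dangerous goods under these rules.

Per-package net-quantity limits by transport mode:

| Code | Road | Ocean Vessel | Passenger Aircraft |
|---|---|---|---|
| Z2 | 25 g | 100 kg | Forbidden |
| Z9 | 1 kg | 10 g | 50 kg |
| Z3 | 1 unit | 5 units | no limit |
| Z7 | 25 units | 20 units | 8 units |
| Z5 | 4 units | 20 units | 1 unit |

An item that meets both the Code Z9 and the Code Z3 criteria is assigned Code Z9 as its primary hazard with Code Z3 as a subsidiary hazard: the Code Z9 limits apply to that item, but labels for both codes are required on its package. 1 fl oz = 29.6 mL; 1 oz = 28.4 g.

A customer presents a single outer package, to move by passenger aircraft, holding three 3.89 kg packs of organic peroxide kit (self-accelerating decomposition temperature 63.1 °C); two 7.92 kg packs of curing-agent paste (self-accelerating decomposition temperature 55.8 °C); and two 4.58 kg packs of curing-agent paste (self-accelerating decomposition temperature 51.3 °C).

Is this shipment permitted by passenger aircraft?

Yes

Self-accelerating decomposition temperature 63.1 °C meets the Code Z9 criterion (Self-Reactive), so the organic peroxide kit is Code Z9.
The curing-agent paste has self-accelerating decomposition temperature 55.8 °C, which is < 75 °C, so it is Code Z9 (Self-Reactive).
Curing-agent paste: self-accelerating decomposition temperature 51.3 °C < 75 °C → Code Z9 (Self-Reactive).
Code Z9 net quantity: (three 3.89 kg packs = 11.67 kg) + (two 7.92 kg packs = 15.84 kg) + (two 4.58 kg packs = 9.16 kg) = 36.67 kg.
36.67 kg ≤ 50 kg (passenger aircraft limit, Code Z9) — within limit.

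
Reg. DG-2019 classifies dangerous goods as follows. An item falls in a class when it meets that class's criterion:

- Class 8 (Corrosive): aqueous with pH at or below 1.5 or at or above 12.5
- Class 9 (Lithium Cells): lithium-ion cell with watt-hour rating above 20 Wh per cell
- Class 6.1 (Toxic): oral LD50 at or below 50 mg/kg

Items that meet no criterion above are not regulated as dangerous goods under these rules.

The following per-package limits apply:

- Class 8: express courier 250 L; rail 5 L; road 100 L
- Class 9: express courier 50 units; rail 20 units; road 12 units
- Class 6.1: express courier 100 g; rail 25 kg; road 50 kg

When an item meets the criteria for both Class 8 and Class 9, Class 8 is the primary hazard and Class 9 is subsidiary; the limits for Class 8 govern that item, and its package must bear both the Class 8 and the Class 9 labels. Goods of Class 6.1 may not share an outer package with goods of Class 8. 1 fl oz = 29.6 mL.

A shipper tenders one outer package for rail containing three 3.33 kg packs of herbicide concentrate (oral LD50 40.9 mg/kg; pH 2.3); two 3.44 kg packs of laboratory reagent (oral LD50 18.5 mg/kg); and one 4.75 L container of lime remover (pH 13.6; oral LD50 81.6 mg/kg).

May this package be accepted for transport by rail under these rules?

No

The herbicide concentrate has oral LD50 40.9 mg/kg, which is ≤ 50 mg/kg, so it is Class 6.1 (Toxic).
The laboratory reagent has oral LD50 18.5 mg/kg, which is ≤ 50 mg/kg, so it is Class 6.1 (Toxic).
Lime remover: pH 13.6 ≥ 12.5 → Class 8 (Corrosive).
Total Class 6.1: (three 3.33 kg packs = 9.99 kg) + (two 3.44 kg packs = 6.88 kg) = 16.87 kg.
16.87 kg is within the rail limit of 25 kg for Class 6.1.
Class 8 quantity: 4.75 L.
4.75 L is within the rail limit of 5 L for Class 8.
Class 6.1 and Class 8 may not share an outer package.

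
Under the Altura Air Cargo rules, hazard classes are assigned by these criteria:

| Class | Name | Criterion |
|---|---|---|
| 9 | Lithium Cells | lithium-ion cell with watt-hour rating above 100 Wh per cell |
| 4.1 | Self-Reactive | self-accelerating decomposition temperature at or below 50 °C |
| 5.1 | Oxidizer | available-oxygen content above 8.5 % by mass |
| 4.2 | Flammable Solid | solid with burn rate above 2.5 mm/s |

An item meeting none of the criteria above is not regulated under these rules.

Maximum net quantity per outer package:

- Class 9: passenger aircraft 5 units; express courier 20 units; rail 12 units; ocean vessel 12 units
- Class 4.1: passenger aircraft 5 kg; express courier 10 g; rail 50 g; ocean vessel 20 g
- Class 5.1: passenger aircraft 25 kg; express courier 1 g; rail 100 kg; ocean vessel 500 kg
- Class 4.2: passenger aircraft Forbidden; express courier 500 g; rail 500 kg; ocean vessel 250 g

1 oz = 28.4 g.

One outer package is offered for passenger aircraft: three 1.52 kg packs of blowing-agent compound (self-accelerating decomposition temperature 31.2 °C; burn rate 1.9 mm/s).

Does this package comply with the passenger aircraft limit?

Yes

The blowing-agent compound has self-accelerating decomposition temperature 31.2 °C, which is ≤ 50 °C, so it is Class 4.1 (Self-Reactive).
Class 4.1 quantity: three 1.52 kg packs = 4.56 kg.
That is within the Class 4.1 passenger aircraft limit of 5 kg.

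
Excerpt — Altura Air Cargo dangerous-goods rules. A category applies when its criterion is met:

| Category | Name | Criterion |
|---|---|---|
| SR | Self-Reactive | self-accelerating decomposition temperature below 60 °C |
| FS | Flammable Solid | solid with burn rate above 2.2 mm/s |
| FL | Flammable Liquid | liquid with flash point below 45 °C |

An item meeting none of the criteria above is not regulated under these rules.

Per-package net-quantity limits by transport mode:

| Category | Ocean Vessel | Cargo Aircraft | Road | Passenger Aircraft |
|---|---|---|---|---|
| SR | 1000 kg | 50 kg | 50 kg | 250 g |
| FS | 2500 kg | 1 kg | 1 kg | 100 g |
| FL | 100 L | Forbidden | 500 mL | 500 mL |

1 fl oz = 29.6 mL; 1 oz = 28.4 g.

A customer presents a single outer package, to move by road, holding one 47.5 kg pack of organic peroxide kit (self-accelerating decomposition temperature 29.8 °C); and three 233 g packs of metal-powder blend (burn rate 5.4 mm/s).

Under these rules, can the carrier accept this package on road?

Yes

With self-accelerating decomposition temperature 29.8 °C (< 60 °C), the organic peroxide kit falls in Category SR.
Burn rate 5.4 mm/s meets the Category FS criterion (Flammable Solid), so the metal-powder blend is Category FS.
Category FS quantity: three 233 g packs = 699 g.
699 g ≤ 1 kg (road limit, Category FS) — within limit.
Category SR quantity: 47.5 kg.
47.5 kg ≤ 50 kg (road limit, Category SR) — within limit.
Every hazard category is within its road limit and no segregation rule is violated.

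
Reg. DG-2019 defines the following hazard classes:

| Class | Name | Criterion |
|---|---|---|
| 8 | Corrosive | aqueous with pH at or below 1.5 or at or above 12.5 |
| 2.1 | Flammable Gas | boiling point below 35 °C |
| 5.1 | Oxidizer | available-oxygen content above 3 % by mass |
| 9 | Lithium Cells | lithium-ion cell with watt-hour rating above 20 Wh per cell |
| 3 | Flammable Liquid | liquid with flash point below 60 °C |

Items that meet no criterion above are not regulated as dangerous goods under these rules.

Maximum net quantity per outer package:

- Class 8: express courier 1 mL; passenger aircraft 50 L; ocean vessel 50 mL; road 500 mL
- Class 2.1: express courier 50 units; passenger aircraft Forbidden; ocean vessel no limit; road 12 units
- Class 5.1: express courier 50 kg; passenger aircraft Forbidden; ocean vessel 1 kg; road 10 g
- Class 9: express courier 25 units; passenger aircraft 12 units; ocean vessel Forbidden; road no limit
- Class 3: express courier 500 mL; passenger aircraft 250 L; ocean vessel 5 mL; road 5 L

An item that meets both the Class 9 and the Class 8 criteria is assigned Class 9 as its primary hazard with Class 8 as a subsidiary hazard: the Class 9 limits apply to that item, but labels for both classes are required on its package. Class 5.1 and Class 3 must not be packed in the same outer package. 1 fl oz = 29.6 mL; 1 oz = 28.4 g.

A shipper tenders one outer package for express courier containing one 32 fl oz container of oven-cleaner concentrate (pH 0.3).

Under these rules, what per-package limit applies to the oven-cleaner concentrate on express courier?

pH 0.3 meets the Class 8 criterion (Corrosive), so the oven-cleaner concentrate is Class 8.
The express courier limit for Class 8 is 1 mL.

1 mL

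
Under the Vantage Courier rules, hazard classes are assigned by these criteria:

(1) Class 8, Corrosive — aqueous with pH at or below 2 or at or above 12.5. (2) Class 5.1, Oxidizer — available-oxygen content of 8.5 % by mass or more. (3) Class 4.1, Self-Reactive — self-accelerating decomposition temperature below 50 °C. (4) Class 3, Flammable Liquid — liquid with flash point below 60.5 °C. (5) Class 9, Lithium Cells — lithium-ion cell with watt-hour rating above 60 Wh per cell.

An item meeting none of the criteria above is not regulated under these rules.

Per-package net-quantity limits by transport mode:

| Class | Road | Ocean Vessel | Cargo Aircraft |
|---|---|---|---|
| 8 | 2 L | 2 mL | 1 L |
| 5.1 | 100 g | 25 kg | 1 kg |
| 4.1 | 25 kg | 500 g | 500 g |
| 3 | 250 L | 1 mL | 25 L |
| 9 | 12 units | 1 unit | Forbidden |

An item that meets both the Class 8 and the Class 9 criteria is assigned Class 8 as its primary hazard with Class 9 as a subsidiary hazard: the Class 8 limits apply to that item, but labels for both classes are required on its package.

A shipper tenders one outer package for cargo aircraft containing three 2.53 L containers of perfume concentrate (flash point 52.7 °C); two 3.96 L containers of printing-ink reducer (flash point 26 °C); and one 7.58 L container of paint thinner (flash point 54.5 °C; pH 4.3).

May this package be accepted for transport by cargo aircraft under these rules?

Yes

Perfume concentrate: flash point 52.7 °C < 60.5 °C → Class 3 (Flammable Liquid).
Printing-ink reducer: flash point 26 °C < 60.5 °C → Class 3 (Flammable Liquid).
Flash point 54.5 °C meets the Class 3 criterion (Flammable Liquid), so the paint thinner is Class 3.
Class 3 net quantity: (three 2.53 L containers = 7.59 L) + (two 3.96 L containers = 7.92 L) + 7.58 L = 23.09 L.
23.09 L is within the cargo aircraft limit of 25 L for Class 3.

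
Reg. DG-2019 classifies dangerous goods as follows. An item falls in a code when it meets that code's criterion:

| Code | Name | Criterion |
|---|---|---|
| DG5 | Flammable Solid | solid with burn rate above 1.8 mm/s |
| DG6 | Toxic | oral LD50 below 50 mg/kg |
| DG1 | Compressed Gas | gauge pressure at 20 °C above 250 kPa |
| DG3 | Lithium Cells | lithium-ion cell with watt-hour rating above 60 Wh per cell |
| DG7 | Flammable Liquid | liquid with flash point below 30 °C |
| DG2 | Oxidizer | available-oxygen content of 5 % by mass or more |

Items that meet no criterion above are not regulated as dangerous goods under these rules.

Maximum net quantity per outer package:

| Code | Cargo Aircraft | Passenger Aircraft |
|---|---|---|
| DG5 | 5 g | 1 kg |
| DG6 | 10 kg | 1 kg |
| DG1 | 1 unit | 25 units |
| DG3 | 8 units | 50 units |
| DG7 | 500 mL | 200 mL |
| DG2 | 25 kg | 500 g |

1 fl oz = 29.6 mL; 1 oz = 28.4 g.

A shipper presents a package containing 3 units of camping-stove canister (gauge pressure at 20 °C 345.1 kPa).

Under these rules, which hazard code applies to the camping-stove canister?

Camping-stove canister: gauge pressure at 20 °C 345.1 kPa > 250 kPa → Code DG1 (Compressed Gas).

Code DG1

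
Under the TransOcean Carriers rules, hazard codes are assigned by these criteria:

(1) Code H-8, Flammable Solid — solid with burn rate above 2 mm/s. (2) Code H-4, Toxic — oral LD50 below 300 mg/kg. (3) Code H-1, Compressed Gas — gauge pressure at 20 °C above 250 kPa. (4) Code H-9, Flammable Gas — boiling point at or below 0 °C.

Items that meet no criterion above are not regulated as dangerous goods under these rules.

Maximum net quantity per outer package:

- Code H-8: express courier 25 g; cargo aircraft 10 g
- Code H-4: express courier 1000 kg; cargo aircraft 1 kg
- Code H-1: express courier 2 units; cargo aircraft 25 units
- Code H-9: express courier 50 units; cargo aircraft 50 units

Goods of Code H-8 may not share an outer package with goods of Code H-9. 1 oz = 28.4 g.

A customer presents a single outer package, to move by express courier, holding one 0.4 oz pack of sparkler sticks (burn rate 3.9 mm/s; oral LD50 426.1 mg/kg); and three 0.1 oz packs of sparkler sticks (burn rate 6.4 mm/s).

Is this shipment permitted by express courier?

Yes

Sparkler sticks: burn rate 3.9 mm/s > 2 mm/s → Code H-8 (Flammable Solid).
Sparkler sticks: burn rate 6.4 mm/s > 2 mm/s → Code H-8 (Flammable Solid).
Total Code H-8: (one 0.4 oz pack = 11.36 g) + (three 0.1 oz packs = 8.52 g) = 19.88 g.
19.88 g ≤ 25 g (express courier limit, Code H-8) — within limit.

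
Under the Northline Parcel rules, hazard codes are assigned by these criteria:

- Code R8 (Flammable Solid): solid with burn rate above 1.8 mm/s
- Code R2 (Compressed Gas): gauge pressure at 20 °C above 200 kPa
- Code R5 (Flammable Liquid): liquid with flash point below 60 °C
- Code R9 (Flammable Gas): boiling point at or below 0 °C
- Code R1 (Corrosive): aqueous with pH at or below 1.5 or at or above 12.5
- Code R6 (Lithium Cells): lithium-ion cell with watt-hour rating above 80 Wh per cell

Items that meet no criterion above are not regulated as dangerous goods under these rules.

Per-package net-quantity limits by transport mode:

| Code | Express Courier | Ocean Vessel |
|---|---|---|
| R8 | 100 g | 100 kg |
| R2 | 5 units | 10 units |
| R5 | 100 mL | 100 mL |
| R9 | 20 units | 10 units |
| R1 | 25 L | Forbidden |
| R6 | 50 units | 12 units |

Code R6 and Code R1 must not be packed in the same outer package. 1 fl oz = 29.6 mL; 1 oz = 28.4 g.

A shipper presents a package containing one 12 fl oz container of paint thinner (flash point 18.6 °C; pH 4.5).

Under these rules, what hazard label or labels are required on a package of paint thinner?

Flash point 18.6 °C meets the Code R5 criterion (Flammable Liquid), so the paint thinner is Code R5.
Only the Code R5 label is required.

Code R5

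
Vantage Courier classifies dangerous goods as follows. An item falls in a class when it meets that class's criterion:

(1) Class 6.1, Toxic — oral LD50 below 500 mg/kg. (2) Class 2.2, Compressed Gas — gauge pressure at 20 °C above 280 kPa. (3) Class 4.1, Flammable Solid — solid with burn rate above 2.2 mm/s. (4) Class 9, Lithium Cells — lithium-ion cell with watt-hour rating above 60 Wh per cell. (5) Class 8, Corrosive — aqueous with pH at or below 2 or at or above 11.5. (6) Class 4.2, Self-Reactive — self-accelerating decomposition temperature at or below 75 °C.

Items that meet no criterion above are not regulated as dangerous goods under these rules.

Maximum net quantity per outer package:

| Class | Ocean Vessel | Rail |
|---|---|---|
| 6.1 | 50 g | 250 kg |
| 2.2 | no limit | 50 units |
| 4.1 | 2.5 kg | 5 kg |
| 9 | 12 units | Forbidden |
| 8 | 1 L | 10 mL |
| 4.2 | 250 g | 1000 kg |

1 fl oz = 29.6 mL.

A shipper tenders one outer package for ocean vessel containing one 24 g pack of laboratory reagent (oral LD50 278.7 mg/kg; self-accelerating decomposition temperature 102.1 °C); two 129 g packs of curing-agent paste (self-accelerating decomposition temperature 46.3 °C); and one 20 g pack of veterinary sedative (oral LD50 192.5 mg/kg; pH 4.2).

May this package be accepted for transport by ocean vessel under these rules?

No

With oral LD50 278.7 mg/kg (< 500 mg/kg), the laboratory reagent falls in Class 6.1.
The curing-agent paste has self-accelerating decomposition temperature 46.3 °C, which is ≤ 75 °C, so it is Class 4.2 (Self-Reactive).
With oral LD50 192.5 mg/kg (< 500 mg/kg), the veterinary sedative falls in Class 6.1.
Class 6.1 net quantity: 24 g + 20 g = 44 g.
44 g ≤ 50 g (ocean vessel limit, Class 6.1) — within limit.
Class 4.2 quantity: two 129 g packs = 258 g.
That exceeds the Class 4.2 ocean vessel limit of 250 g.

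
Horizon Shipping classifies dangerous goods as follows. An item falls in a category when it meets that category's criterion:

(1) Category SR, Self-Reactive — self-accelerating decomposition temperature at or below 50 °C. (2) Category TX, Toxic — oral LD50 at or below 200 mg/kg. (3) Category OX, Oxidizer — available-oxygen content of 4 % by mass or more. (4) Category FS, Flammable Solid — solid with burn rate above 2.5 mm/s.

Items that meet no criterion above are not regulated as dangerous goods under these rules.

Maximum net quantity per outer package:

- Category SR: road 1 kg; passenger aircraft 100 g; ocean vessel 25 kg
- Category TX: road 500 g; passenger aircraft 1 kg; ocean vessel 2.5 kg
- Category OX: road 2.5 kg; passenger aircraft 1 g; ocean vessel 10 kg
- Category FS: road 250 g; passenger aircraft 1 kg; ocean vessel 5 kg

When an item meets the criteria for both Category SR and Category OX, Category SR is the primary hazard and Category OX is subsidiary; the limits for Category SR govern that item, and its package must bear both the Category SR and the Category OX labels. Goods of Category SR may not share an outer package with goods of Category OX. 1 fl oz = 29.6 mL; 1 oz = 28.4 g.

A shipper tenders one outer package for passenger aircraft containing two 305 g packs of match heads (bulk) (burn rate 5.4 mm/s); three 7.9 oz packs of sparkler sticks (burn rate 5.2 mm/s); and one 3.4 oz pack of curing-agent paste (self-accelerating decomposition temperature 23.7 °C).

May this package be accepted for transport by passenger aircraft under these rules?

No

Burn rate 5.4 mm/s meets the Category FS criterion (Flammable Solid), so the match heads (bulk) are Category FS.
Burn rate 5.2 mm/s meets the Category FS criterion (Flammable Solid), so the sparkler sticks are Category FS.
Self-accelerating decomposition temperature 23.7 °C meets the Category SR criterion (Self-Reactive), so the curing-agent paste is Category SR.
Category FS net quantity: (two 305 g packs = 610 g) + (three 7.9 oz packs = 673.08 g) = 1283.08 g.
1283.08 g > 1 kg (passenger aircraft limit, Category FS) — over the limit.
Category SR quantity: one 3.4 oz pack = 96.56 g.
That is within the Category SR passenger aircraft limit of 100 g.
The segregation rule (Category SR with Category OX) does not apply to Category FS with Category SR.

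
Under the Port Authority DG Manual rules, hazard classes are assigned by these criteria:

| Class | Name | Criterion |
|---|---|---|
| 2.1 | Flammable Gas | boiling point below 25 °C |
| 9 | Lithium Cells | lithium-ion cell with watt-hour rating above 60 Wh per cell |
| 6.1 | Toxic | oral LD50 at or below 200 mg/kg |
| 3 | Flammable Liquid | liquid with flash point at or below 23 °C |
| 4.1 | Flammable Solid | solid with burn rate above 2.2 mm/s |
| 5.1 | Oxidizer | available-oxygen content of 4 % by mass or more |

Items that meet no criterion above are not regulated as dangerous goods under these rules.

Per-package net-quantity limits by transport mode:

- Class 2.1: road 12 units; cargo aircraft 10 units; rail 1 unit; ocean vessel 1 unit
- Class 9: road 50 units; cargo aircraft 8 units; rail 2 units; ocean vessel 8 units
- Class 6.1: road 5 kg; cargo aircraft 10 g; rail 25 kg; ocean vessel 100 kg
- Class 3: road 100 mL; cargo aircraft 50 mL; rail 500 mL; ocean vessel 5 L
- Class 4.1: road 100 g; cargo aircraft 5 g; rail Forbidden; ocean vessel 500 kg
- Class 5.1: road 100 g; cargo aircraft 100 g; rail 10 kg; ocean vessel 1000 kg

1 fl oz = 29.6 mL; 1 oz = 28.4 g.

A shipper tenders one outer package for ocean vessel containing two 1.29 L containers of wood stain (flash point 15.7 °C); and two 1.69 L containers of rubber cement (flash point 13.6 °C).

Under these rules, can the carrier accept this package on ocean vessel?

Wood stain: flash point 15.7 °C ≤ 23 °C → Class 3 (Flammable Liquid).
The rubber cement has flash point 13.6 °C, which is ≤ 23 °C, so it is Class 3 (Flammable Liquid).
Class 3 net quantity: (two 1.29 L containers = 2.58 L) + (two 1.69 L containers = 3.38 L) = 5.96 L.
5.96 L > 5 L (ocean vessel limit, Class 3) — over the limit.

No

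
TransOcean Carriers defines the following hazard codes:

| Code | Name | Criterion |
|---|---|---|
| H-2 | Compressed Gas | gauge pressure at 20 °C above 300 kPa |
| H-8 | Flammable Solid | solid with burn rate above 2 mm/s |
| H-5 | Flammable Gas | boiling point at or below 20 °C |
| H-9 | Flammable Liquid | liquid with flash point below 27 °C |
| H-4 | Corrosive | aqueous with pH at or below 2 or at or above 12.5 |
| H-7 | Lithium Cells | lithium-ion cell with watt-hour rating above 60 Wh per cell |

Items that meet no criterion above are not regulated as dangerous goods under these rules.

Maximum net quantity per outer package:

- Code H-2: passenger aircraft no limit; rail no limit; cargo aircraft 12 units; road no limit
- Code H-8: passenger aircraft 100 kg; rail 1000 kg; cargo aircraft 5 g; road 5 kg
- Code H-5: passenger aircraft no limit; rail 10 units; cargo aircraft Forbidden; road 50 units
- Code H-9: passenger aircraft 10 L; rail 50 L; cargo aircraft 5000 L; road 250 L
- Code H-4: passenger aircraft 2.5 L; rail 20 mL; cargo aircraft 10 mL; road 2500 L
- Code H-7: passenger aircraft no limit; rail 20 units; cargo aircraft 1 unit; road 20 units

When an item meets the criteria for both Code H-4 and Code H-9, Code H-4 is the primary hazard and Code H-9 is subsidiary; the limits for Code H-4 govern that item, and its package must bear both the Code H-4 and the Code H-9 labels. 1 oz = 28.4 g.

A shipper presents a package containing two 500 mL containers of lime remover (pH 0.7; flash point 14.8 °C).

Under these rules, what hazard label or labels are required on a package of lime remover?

Code H-4 and H-9

Lime remover: pH 0.7 ≤ 2 → Code H-4 (Corrosive).
Flash point 14.8 °C meets the Code H-9 criterion (Flammable Liquid), so the lime remover is Code H-9.
By the precedence rule Code H-4 is primary and Code H-9 is subsidiary, and that rule requires both labels on the package.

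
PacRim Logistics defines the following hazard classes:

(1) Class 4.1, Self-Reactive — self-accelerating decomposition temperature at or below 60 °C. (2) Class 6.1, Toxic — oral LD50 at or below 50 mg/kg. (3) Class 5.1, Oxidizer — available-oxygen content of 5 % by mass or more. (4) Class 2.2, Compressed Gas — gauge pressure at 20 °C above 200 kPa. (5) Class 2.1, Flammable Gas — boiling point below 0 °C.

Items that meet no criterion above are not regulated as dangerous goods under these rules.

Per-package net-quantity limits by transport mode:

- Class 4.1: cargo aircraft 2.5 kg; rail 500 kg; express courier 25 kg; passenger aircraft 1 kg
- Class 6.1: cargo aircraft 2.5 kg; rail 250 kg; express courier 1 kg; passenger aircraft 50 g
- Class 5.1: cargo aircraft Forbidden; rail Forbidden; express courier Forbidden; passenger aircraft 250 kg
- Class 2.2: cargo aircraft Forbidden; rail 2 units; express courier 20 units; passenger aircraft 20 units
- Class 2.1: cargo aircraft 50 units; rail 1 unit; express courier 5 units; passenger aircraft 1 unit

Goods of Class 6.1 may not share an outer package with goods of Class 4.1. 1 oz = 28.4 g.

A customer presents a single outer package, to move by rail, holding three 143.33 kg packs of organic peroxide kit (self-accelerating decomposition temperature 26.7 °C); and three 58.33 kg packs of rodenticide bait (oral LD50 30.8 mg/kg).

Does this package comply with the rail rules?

Self-accelerating decomposition temperature 26.7 °C meets the Class 4.1 criterion (Self-Reactive), so the organic peroxide kit is Class 4.1.
Oral LD50 30.8 mg/kg meets the Class 6.1 criterion (Toxic), so the rodenticide bait is Class 6.1.
Class 6.1 quantity: three 58.33 kg packs = 174.99 kg.
174.99 kg ≤ 250 kg (rail limit, Class 6.1) — within limit.
Class 4.1 quantity: three 143.33 kg packs = 429.99 kg.
429.99 kg is within the rail limit of 500 kg for Class 4.1.
Class 6.1 and Class 4.1 may not share an outer package.

No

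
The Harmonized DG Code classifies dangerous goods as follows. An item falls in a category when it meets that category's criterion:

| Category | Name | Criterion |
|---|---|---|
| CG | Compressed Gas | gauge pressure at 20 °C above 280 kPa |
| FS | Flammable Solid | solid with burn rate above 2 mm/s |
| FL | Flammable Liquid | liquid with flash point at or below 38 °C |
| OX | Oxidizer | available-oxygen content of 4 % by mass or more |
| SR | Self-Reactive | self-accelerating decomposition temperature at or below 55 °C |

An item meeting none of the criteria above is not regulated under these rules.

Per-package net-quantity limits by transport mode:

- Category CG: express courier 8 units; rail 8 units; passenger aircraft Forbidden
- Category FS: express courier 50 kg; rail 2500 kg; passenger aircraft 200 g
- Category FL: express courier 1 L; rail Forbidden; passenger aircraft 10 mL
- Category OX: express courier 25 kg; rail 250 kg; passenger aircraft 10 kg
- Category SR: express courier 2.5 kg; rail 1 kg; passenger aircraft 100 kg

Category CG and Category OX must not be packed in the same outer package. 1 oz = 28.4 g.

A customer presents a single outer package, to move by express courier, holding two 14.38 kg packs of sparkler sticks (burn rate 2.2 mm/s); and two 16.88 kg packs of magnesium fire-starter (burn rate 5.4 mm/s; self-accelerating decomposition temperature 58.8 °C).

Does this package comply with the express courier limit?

With burn rate 2.2 mm/s (> 2 mm/s), the sparkler sticks fall in Category FS.
Burn rate 5.4 mm/s meets the Category FS criterion (Flammable Solid), so the magnesium fire-starter is Category FS.
Total Category FS: (two 14.38 kg packs = 28.76 kg) + (two 16.88 kg packs = 33.76 kg) = 62.52 kg.
62.52 kg exceeds the express courier limit of 50 kg for Category FS.

No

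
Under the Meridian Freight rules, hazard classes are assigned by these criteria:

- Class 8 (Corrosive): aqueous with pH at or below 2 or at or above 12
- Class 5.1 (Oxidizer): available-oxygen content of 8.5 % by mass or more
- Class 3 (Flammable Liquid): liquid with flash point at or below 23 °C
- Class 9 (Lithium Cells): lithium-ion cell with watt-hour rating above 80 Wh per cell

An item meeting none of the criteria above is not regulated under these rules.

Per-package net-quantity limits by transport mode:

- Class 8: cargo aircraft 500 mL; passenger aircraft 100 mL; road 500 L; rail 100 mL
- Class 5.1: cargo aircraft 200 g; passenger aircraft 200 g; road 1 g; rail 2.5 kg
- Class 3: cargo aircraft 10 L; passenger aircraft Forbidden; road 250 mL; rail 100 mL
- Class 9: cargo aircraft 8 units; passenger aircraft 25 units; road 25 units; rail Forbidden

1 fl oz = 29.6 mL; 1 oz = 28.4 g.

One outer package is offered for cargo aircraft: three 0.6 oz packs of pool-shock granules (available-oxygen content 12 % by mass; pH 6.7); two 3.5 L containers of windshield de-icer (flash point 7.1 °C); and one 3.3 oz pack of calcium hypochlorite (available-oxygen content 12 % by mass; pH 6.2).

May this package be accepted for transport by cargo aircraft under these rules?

Yes

With available-oxygen content 12 % by mass (≥ 8.5 % by mass), the pool-shock granules fall in Class 5.1.
The windshield de-icer has flash point 7.1 °C, which is ≤ 23 °C, so it is Class 3 (Flammable Liquid).
Available-oxygen content 12 % by mass meets the Class 5.1 criterion (Oxidizer), so the calcium hypochlorite is Class 5.1.
Class 3 quantity: two 3.5 L containers = 7 L.
7 L ≤ 10 L (cargo aircraft limit, Class 3) — within limit.
Class 5.1 net quantity: (three 0.6 oz packs = 51.12 g) + (one 3.3 oz pack = 93.72 g) = 144.84 g.
That is within the Class 5.1 cargo aircraft limit of 200 g.
Every hazard class is within its cargo aircraft limit and no segregation rule is violated.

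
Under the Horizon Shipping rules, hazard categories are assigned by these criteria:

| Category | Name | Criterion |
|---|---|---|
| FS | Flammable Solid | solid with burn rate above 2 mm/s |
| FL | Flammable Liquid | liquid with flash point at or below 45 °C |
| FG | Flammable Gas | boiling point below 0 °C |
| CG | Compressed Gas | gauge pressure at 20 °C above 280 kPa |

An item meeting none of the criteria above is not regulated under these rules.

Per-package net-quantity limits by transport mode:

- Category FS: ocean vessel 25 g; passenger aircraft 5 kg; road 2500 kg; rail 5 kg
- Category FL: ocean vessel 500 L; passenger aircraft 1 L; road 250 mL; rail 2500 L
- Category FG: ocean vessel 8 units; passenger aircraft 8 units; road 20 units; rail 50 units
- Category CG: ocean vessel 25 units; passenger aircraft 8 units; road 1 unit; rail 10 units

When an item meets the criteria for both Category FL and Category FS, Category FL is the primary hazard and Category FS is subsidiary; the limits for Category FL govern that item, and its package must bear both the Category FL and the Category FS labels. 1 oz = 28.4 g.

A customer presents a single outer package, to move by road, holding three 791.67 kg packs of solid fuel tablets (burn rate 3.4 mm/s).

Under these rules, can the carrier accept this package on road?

With burn rate 3.4 mm/s (> 2 mm/s), the solid fuel tablets fall in Category FS.
Category FS quantity: three 791.67 kg packs = 2375.01 kg.
2375.01 kg is within the road limit of 2500 kg for Category FS.

Yes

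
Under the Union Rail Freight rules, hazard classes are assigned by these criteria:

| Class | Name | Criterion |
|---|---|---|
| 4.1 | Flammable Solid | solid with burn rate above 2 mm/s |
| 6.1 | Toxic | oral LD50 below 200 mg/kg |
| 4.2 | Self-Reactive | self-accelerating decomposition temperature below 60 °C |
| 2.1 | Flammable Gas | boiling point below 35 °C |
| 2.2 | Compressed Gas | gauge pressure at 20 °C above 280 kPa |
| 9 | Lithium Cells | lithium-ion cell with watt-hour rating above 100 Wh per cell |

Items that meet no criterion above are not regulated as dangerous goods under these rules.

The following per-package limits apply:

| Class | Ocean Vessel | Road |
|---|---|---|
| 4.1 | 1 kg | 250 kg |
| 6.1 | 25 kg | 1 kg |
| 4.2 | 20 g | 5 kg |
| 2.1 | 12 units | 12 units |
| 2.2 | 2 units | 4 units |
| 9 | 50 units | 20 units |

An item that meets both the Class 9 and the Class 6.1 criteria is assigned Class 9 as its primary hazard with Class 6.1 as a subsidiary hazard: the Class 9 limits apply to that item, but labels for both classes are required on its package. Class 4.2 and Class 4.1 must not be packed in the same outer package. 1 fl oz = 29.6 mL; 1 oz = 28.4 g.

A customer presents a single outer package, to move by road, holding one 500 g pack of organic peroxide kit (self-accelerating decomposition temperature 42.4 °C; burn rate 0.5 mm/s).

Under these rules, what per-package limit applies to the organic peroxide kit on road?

Self-accelerating decomposition temperature 42.4 °C meets the Class 4.2 criterion (Self-Reactive), so the organic peroxide kit is Class 4.2.
The road limit for Class 4.2 is 5 kg.

5 kg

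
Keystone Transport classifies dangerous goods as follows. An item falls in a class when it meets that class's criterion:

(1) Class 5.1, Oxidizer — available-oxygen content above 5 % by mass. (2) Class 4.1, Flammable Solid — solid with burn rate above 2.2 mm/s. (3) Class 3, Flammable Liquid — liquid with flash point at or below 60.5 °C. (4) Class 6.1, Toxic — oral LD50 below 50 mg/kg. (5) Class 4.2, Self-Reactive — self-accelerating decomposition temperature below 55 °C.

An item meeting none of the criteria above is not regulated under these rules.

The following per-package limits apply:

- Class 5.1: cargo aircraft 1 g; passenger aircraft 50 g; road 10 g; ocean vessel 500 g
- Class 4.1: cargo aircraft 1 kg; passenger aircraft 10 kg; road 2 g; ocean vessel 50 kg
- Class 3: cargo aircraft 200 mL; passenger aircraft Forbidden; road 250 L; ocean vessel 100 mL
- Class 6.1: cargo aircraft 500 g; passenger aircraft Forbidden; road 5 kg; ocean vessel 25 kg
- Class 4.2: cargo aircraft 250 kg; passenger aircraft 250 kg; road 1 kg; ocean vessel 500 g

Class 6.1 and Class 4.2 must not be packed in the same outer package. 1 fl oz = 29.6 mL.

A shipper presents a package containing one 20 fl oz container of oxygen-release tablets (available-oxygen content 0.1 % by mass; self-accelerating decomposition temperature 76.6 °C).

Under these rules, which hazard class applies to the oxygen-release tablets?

Not regulated

available-oxygen content 0.1 % by mass is not above 5 % by mass, so Class 5.1 does not apply.
self-accelerating decomposition temperature 76.6 °C is not below 55 °C, so Class 4.2 does not apply.
No criterion is met, so the item is not regulated.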